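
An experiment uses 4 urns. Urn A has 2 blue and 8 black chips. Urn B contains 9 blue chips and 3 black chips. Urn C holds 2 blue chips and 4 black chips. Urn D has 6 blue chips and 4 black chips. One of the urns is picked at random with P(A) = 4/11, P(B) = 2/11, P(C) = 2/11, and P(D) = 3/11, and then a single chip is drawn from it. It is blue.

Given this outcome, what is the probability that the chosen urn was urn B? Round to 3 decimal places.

The likelihood of this draw under each hypothesis: P(data | urn A) = (2/10) = 1/5; P(data | urn B) = (9/12) = 3/4; P(data | urn C) = (2/6) = 1/3; P(data | urn D) = (6/10) = 3/5.
The prior-weighted likelihoods are 4/11 · 1/5 = 4/55, 2/11 · 3/4 = 3/22, 2/11 · 1/3 = 2/33, 3/11 · 3/5 = 9/55; summing to 13/30.
Hence P(urn B | data) = (3/22) / (13/30) = 45/143.

0.315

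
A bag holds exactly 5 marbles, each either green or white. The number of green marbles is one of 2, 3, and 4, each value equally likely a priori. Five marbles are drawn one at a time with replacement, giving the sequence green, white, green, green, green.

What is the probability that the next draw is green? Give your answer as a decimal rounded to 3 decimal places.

0.689

The likelihood of the observed sequence under each hypothesis: P(data | r = 2) = (2/5)(3/5)(2/5)(2/5)(2/5) = 0.01536; P(data | r = 3) = (3/5)(2/5)(3/5)(3/5)(3/5) = 0.05184; P(data | r = 4) = (4/5)(1/5)(4/5)(4/5)(4/5) = 0.08192.
Multiplying each by its prior: 1/3 · 0.01536 = 0.00512, 1/3 · 0.05184 = 0.01728, 1/3 · 0.08192 = 0.027307; summing to 0.049707.
Normalising, the posterior is P(r = 2 | data) = 0.103, P(r = 3 | data) = 0.34764, P(r = 4 | data) = 0.54936.
The predictive probability is P(green next | data) = (2/5)(0.103) + (3/5)(0.34764) + (4/5)(0.54936) = 0.68927.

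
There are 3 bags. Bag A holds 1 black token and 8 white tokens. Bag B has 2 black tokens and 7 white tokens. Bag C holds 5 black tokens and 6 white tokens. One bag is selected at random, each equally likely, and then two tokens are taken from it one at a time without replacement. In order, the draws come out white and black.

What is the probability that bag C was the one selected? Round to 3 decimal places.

0.472

For each hypothesis, P(data | H) works out to: P(data | bag A) = (8/9)(1/8) = 0.11111; P(data | bag B) = (7/9)(2/8) = 0.19444; P(data | bag C) = (6/11)(5/10) = 0.27273.
Weighting by the prior gives 1/3 · 0.11111 = 0.037037, 1/3 · 0.19444 = 0.064815, 1/3 · 0.27273 = 0.090909; these sum to 0.19276.
So P(bag C | data) = (0.090909) / (0.19276) = 0.47162.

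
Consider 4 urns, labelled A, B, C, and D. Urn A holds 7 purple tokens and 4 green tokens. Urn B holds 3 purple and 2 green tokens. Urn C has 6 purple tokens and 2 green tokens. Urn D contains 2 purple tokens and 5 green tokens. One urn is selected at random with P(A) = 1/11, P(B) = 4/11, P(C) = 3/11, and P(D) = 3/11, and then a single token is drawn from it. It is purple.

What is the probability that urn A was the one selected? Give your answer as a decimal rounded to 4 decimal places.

0.1036

Under each hypothesis, the probability of this draw is: P(data | urn A) = (7/11) = 0.63636; P(data | urn B) = (3/5) = 0.6; P(data | urn C) = (6/8) = 0.75; P(data | urn D) = (2/7) = 0.28571.
The prior-weighted likelihoods are 1/11 · 0.63636 = 0.057851, 4/11 · 0.6 = 0.21818, 3/11 · 0.75 = 0.20455, 3/11 · 0.28571 = 0.077922; these sum to 0.5585.
So P(urn A | data) = (0.057851) / (0.5585) = 0.10358.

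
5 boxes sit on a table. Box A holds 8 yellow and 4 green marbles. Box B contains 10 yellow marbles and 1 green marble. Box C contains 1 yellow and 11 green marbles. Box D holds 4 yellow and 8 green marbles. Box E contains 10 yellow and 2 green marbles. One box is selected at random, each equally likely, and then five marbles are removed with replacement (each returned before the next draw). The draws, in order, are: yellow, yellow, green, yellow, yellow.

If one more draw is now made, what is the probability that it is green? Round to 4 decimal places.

For each hypothesis, P(data | H) works out to: P(data | box A) = (8/12)(8/12)(4/12)(8/12)(8/12) = 0.065844; P(data | box B) = (10/11)(10/11)(1/11)(10/11)(10/11) = 0.062092; P(data | box C) = (1/12)(1/12)(11/12)(1/12)(1/12) = 4.4207e-05; P(data | box D) = (4/12)(4/12)(8/12)(4/12)(4/12) = 0.0082305; P(data | box E) = (10/12)(10/12)(2/12)(10/12)(10/12) = 0.080376.
The prior-weighted likelihoods are 1/5 · 0.065844 = 0.013169, 1/5 · 0.062092 = 0.012418, 1/5 · 4.4207e-05 = 8.8413e-06, 1/5 · 0.0082305 = 0.0016461, 1/5 · 0.080376 = 0.016075; summing to 0.043317.
Normalising, the posterior is P(box A | data) = 0.30401, P(box B | data) = 0.28669, P(box C | data) = 0.00020411, P(box D | data) = 0.038001, P(box E | data) = 0.3711.
Averaging over the posterior, P(green next | data) = (1/3)(0.30401) + (1/11)(0.28669) + (11/12)(0.00020411) + (2/3)(0.038001) + (1/6)(0.3711) = 0.21477.

0.2148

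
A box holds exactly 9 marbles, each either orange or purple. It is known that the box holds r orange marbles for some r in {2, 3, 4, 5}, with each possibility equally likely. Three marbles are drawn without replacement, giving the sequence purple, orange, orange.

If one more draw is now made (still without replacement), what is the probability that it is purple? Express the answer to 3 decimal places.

0.653

For each hypothesis, P(data | H) works out to: P(data | r = 2) = (7/9)(2/8)(1/7) = 0.027778; P(data | r = 3) = (6/9)(3/8)(2/7) = 0.071429; P(data | r = 4) = (5/9)(4/8)(3/7) = 0.11905; P(data | r = 5) = (4/9)(5/8)(4/7) = 0.15873.
Weighting by the prior gives 1/4 · 0.027778 = 0.0069444, 1/4 · 0.071429 = 0.017857, 1/4 · 0.11905 = 0.029762, 1/4 · 0.15873 = 0.039683; summing to 0.094246.
Normalising, the posterior is P(r = 2 | data) = 0.073684, P(r = 3 | data) = 0.18947, P(r = 4 | data) = 0.31579, P(r = 5 | data) = 0.42105.
The predictive probability is P(purple next | data) = (1)(0.073684) + (5/6)(0.18947) + (2/3)(0.31579) + (1/2)(0.42105) = 0.65263.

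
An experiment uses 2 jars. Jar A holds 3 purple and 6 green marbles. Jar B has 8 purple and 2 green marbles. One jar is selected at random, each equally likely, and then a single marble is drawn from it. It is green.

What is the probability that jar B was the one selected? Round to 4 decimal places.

0.2308

Under each hypothesis, the probability of this draw is: P(data | jar A) = (6/9) = 2/3; P(data | jar B) = (2/10) = 1/5.
Weighting by the prior gives 1/2 · 2/3 = 1/3, 1/2 · 1/5 = 1/10; these sum to 13/30.
Therefore the posterior P(jar B | data) = (1/10) / (13/30) = 3/13.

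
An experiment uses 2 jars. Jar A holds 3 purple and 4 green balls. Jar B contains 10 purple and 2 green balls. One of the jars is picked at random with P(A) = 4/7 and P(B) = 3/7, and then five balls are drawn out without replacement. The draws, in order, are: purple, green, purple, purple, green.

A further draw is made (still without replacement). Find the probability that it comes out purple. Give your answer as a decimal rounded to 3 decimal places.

0.285

Compute the likelihood of the observed sequence for each case: P(data | jar A) = (3/7)(4/6)(2/5)(1/4)(3/3) = 0.028571; P(data | jar B) = (10/12)(2/11)(9/10)(8/9)(1/8) = 0.015152.
The prior-weighted likelihoods are 4/7 · 0.028571 = 0.016327, 3/7 · 0.015152 = 0.0064935; these sum to 0.02282.
Normalising, the posterior is P(jar A | data) = 0.71545, P(jar B | data) = 0.28455.
The predictive probability is P(purple next | data) = (0)(0.71545) + (1)(0.28455) = 0.28455.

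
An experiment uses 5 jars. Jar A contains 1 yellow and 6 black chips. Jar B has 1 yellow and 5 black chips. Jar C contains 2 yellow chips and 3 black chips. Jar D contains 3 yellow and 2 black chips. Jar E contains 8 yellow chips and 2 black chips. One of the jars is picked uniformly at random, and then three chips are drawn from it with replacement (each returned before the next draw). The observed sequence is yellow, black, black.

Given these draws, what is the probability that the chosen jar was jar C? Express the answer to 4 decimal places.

For each hypothesis, P(data | H) works out to: P(data | jar A) = (1/7)(6/7)(6/7) = 0.10496; P(data | jar B) = (1/6)(5/6)(5/6) = 0.11574; P(data | jar C) = (2/5)(3/5)(3/5) = 0.144; P(data | jar D) = (3/5)(2/5)(2/5) = 0.096; P(data | jar E) = (8/10)(2/10)(2/10) = 0.032.
The prior-weighted likelihoods are 1/5 · 0.10496 = 0.020991, 1/5 · 0.11574 = 0.023148, 1/5 · 0.144 = 0.0288, 1/5 · 0.096 = 0.0192, 1/5 · 0.032 = 0.0064; these sum to 0.098539.
Hence P(jar C | data) = (0.0288) / (0.098539) = 0.29227.

0.2923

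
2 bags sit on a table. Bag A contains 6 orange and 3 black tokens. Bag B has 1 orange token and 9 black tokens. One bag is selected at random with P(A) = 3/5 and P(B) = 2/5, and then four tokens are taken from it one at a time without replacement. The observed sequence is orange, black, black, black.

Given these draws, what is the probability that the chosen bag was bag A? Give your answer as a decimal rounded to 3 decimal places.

Under each hypothesis, the probability of the observed sequence is: P(data | bag A) = (6/9)(3/8)(2/7)(1/6) = 1/84; P(data | bag B) = (1/10)(9/9)(8/8)(7/7) = 1/10.
The prior-weighted likelihoods are 3/5 · 1/84 = 1/140, 2/5 · 1/10 = 1/25; summing to 33/700.
By Bayes' rule, P(bag A | data) = (1/140) / (33/700) = 5/33.

0.152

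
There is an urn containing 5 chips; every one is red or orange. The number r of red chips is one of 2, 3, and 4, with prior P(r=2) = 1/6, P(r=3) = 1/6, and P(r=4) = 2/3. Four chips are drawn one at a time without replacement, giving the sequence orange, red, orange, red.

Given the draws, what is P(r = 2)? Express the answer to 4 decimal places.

0.5000

The likelihood of the observed sequence under each hypothesis: P(data | r = 2) = (3/5)(2/4)(2/3)(1/2) = 1/10; P(data | r = 3) = (2/5)(3/4)(1/3)(2/2) = 1/10; P(data | r = 4) = (1/5)(4/4)(0/3) = 0.
Multiplying each by its prior: 1/6 · 1/10 = 1/60, 1/6 · 1/10 = 1/60, 2/3 · 0 = 0; with total 1/30.
By Bayes' rule, P(r = 2 | data) = (1/60) / (1/30) = 1/2.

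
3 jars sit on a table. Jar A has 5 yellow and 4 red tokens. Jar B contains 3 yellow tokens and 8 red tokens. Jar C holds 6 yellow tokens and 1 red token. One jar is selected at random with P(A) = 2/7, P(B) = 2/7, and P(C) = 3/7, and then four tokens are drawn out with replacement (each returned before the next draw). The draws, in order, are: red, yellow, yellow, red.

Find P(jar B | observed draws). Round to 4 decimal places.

Compute the likelihood of the observed sequence for each case: P(data | jar A) = (4/9)(5/9)(5/9)(4/9) = 0.060966; P(data | jar B) = (8/11)(3/11)(3/11)(8/11) = 0.039342; P(data | jar C) = (1/7)(6/7)(6/7)(1/7) = 0.014994.
Weighting by the prior gives 2/7 · 0.060966 = 0.017419, 2/7 · 0.039342 = 0.01124, 3/7 · 0.014994 = 0.0064259; these sum to 0.035085.
Hence P(jar B | data) = (0.01124) / (0.035085) = 0.32037.

0.3204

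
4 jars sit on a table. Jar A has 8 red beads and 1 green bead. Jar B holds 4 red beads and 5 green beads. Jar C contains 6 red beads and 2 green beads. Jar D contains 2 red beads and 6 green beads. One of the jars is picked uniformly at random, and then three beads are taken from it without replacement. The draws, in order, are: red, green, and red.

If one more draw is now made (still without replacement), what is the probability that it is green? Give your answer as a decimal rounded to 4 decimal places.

Under each hypothesis, the probability of the observed sequence is: P(data | jar A) = (8/9)(1/8)(7/7) = 1/9; P(data | jar B) = (4/9)(5/8)(3/7) = 5/42; P(data | jar C) = (6/8)(2/7)(5/6) = 5/28; P(data | jar D) = (2/8)(6/7)(1/6) = 1/28.
Multiplying each by its prior: 1/4 · 1/9 = 1/36, 1/4 · 5/42 = 5/168, 1/4 · 5/28 = 5/112, 1/4 · 1/28 = 1/112; with total 1/9.
The posterior is then P(jar A | data) = 1/4, P(jar B | data) = 15/56, P(jar C | data) = 45/112, P(jar D | data) = 9/112.
Averaging over the posterior, P(green next | data) = (0)(1/4) + (2/3)(15/56) + (1/5)(45/112) + (1)(9/112) = 19/56.

0.3393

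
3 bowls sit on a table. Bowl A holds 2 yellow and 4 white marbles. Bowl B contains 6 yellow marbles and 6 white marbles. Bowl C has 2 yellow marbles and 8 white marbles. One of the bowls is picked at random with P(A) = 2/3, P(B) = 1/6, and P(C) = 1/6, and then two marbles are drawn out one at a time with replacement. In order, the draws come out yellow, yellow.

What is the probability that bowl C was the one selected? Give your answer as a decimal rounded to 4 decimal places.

For each hypothesis, P(data | H) works out to: P(data | bowl A) = (2/6)(2/6) = 0.11111; P(data | bowl B) = (6/12)(6/12) = 0.25; P(data | bowl C) = (2/10)(2/10) = 0.04.
The prior-weighted likelihoods are 2/3 · 0.11111 = 0.074074, 1/6 · 0.25 = 0.041667, 1/6 · 0.04 = 0.0066667; with total 0.12241.
Hence P(bowl C | data) = (0.0066667) / (0.12241) = 0.054463.

0.0545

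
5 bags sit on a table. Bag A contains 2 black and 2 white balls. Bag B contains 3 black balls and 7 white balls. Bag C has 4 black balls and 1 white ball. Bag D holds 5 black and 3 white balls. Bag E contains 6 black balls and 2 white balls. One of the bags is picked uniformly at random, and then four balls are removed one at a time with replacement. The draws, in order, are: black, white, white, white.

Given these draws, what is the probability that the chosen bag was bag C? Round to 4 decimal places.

0.0296

For each hypothesis, P(data | H) works out to: P(data | bag A) = (2/4)(2/4)(2/4)(2/4) = 0.0625; P(data | bag B) = (3/10)(7/10)(7/10)(7/10) = 0.1029; P(data | bag C) = (4/5)(1/5)(1/5)(1/5) = 0.0064; P(data | bag D) = (5/8)(3/8)(3/8)(3/8) = 0.032959; P(data | bag E) = (6/8)(2/8)(2/8)(2/8) = 0.011719.
Weighting by the prior gives 1/5 · 0.0625 = 0.0125, 1/5 · 0.1029 = 0.02058, 1/5 · 0.0064 = 0.00128, 1/5 · 0.032959 = 0.0065918, 1/5 · 0.011719 = 0.0023437; these sum to 0.043296.
By Bayes' rule, P(bag C | data) = (0.00128) / (0.043296) = 0.029564.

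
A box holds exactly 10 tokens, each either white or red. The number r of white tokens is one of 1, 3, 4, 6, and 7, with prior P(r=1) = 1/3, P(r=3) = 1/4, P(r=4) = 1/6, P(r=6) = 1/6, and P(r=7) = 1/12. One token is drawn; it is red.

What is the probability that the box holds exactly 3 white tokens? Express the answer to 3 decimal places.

0.263

Under each hypothesis, the probability of this draw is: P(data | r = 1) = (9/10) = 9/10; P(data | r = 3) = (7/10) = 7/10; P(data | r = 4) = (6/10) = 3/5; P(data | r = 6) = (4/10) = 2/5; P(data | r = 7) = (3/10) = 3/10.
The prior-weighted likelihoods are 1/3 · 9/10 = 3/10, 1/4 · 7/10 = 7/40, 1/6 · 3/5 = 1/10, 1/6 · 2/5 = 1/15, 1/12 · 3/10 = 1/40; these sum to 2/3.
By Bayes' rule, P(r = 3 | data) = (7/40) / (2/3) = 21/80.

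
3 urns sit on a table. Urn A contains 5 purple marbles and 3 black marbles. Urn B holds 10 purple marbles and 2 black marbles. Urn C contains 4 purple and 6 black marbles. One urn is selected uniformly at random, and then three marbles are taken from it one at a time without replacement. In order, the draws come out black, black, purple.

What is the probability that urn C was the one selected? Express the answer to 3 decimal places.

0.615

For each hypothesis, P(data | H) works out to: P(data | urn A) = (3/8)(2/7)(5/6) = 0.089286; P(data | urn B) = (2/12)(1/11)(10/10) = 0.015152; P(data | urn C) = (6/10)(5/9)(4/8) = 0.16667.
Weighting by the prior gives 1/3 · 0.089286 = 0.029762, 1/3 · 0.015152 = 0.0050505, 1/3 · 0.16667 = 0.055556; summing to 0.090368.
By Bayes' rule, P(urn C | data) = (0.055556) / (0.090368) = 0.61477.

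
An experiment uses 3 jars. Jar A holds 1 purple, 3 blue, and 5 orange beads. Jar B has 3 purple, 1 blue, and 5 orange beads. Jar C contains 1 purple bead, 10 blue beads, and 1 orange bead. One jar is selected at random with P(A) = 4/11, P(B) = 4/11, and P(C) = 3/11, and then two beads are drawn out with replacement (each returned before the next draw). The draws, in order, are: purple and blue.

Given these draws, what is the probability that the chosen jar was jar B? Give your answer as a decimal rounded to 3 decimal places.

Compute the likelihood of the observed sequence for each case: P(data | jar A) = (1/9)(3/9) = 0.037037; P(data | jar B) = (3/9)(1/9) = 0.037037; P(data | jar C) = (1/12)(10/12) = 0.069444.
Weighting by the prior gives 4/11 · 0.037037 = 0.013468, 4/11 · 0.037037 = 0.013468, 3/11 · 0.069444 = 0.018939; these sum to 0.045875.
By Bayes' rule, P(jar B | data) = (0.013468) / (0.045875) = 0.29358.

0.294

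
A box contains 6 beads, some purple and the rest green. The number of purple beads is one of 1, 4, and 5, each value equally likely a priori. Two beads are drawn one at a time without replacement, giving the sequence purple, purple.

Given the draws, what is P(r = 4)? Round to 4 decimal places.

0.3750

For each hypothesis, P(data | H) works out to: P(data | r = 1) = (1/6)(0/5) = 0; P(data | r = 4) = (4/6)(3/5) = 2/5; P(data | r = 5) = (5/6)(4/5) = 2/3.
The prior-weighted likelihoods are 1/3 · 0 = 0, 1/3 · 2/5 = 2/15, 1/3 · 2/3 = 2/9; these sum to 16/45.
Therefore the posterior P(r = 4 | data) = (2/15) / (16/45) = 3/8.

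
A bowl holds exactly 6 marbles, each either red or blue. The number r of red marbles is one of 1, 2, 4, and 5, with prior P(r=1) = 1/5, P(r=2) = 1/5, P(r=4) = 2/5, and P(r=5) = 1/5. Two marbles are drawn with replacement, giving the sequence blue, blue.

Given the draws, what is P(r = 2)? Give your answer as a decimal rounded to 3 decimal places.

Under each hypothesis, the probability of the observed sequence is: P(data | r = 1) = (5/6)(5/6) = 25/36; P(data | r = 2) = (4/6)(4/6) = 4/9; P(data | r = 4) = (2/6)(2/6) = 1/9; P(data | r = 5) = (1/6)(1/6) = 1/36.
The prior-weighted likelihoods are 1/5 · 25/36 = 5/36, 1/5 · 4/9 = 4/45, 2/5 · 1/9 = 2/45, 1/5 · 1/36 = 1/180; these sum to 5/18.
Hence P(r = 2 | data) = (4/45) / (5/18) = 8/25.

0.320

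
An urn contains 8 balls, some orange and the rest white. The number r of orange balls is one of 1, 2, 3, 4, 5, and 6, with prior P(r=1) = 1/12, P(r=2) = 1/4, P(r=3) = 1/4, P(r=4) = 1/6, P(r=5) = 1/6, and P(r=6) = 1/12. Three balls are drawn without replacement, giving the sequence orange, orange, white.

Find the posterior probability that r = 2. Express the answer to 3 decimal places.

0.090

Under each hypothesis, the probability of the observed sequence is: P(data | r = 1) = (1/8)(0/7) = 0; P(data | r = 2) = (2/8)(1/7)(6/6) = 1/28; P(data | r = 3) = (3/8)(2/7)(5/6) = 5/56; P(data | r = 4) = (4/8)(3/7)(4/6) = 1/7; P(data | r = 5) = (5/8)(4/7)(3/6) = 5/28; P(data | r = 6) = (6/8)(5/7)(2/6) = 5/28.
The prior-weighted likelihoods are 1/12 · 0 = 0, 1/4 · 1/28 = 1/112, 1/4 · 5/56 = 5/224, 1/6 · 1/7 = 1/42, 1/6 · 5/28 = 5/168, 1/12 · 5/28 = 5/336; summing to 67/672.
Hence P(r = 2 | data) = (1/112) / (67/672) = 6/67.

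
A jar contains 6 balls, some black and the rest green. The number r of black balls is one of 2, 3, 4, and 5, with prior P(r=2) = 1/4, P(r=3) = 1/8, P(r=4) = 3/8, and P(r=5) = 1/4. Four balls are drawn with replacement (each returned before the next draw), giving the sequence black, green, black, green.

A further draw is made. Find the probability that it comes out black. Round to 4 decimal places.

0.5606

Under each hypothesis, the probability of the observed sequence is: P(data | r = 2) = (2/6)(4/6)(2/6)(4/6) = 0.049383; P(data | r = 3) = (3/6)(3/6)(3/6)(3/6) = 0.0625; P(data | r = 4) = (4/6)(2/6)(4/6)(2/6) = 0.049383; P(data | r = 5) = (5/6)(1/6)(5/6)(1/6) = 0.01929.
Weighting by the prior gives 1/4 · 0.049383 = 0.012346, 1/8 · 0.0625 = 0.0078125, 3/8 · 0.049383 = 0.018519, 1/4 · 0.01929 = 0.0048225; summing to 0.043499.
The posterior is then P(r = 2 | data) = 0.28381, P(r = 3 | data) = 0.1796, P(r = 4 | data) = 0.42572, P(r = 5 | data) = 0.11086.
The predictive probability is P(black next | data) = (1/3)(0.28381) + (1/2)(0.1796) + (2/3)(0.42572) + (5/6)(0.11086) = 0.56061.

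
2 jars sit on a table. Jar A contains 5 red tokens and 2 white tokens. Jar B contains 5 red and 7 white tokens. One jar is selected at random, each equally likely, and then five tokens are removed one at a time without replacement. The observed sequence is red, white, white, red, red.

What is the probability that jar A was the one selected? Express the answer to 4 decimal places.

0.6423

For each hypothesis, P(data | H) works out to: P(data | jar A) = (5/7)(2/6)(1/5)(4/4)(3/3) = 0.047619; P(data | jar B) = (5/12)(7/11)(6/10)(4/9)(3/8) = 0.026515.
Multiplying each by its prior: 1/2 · 0.047619 = 0.02381, 1/2 · 0.026515 = 0.013258; summing to 0.037067.
So P(jar A | data) = (0.02381) / (0.037067) = 0.64234.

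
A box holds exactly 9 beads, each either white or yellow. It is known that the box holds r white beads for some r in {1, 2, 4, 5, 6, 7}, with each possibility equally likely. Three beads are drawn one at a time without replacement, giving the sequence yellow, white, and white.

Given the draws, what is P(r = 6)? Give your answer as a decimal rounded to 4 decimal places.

0.2744

For each hypothesis, P(data | H) works out to: P(data | r = 1) = (8/9)(1/8)(0/7) = 0; P(data | r = 2) = (7/9)(2/8)(1/7) = 1/36; P(data | r = 4) = (5/9)(4/8)(3/7) = 5/42; P(data | r = 5) = (4/9)(5/8)(4/7) = 10/63; P(data | r = 6) = (3/9)(6/8)(5/7) = 5/28; P(data | r = 7) = (2/9)(7/8)(6/7) = 1/6.
Weighting by the prior gives 1/6 · 0 = 0, 1/6 · 1/36 = 1/216, 1/6 · 5/42 = 5/252, 1/6 · 10/63 = 5/189, 1/6 · 5/28 = 5/168, 1/6 · 1/6 = 1/36; these sum to 41/378.
Hence P(r = 6 | data) = (5/168) / (41/378) = 45/164.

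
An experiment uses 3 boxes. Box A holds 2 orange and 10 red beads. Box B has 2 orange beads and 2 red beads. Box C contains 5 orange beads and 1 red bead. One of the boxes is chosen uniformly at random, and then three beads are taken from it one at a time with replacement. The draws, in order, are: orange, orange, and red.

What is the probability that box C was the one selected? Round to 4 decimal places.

0.4386

Compute the likelihood of the observed sequence for each case: P(data | box A) = (2/12)(2/12)(10/12) = 5/216; P(data | box B) = (2/4)(2/4)(2/4) = 1/8; P(data | box C) = (5/6)(5/6)(1/6) = 25/216.
Weighting by the prior gives 1/3 · 5/216 = 5/648, 1/3 · 1/8 = 1/24, 1/3 · 25/216 = 25/648; these sum to 19/216.
So P(box C | data) = (25/648) / (19/216) = 25/57.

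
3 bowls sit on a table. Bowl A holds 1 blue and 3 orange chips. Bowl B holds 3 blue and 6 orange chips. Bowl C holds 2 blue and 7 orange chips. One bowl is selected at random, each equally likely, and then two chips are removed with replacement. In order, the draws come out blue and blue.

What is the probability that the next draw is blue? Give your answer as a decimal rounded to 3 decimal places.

Under each hypothesis, the probability of the observed sequence is: P(data | bowl A) = (1/4)(1/4) = 0.0625; P(data | bowl B) = (3/9)(3/9) = 0.11111; P(data | bowl C) = (2/9)(2/9) = 0.049383.
Weighting by the prior gives 1/3 · 0.0625 = 0.020833, 1/3 · 0.11111 = 0.037037, 1/3 · 0.049383 = 0.016461; summing to 0.074331.
The posterior is then P(bowl A | data) = 0.28028, P(bowl B | data) = 0.49827, P(bowl C | data) = 0.22145.
The predictive probability is P(blue next | data) = (1/4)(0.28028) + (1/3)(0.49827) + (2/9)(0.22145) = 0.28537.

0.285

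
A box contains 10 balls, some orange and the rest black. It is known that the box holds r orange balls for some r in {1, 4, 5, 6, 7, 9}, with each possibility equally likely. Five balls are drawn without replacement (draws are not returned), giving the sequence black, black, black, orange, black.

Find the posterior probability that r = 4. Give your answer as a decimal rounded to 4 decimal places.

Compute the likelihood of the observed sequence for each case: P(data | r = 1) = (9/10)(8/9)(7/8)(1/7)(6/6) = 0.1; P(data | r = 4) = (6/10)(5/9)(4/8)(4/7)(3/6) = 0.047619; P(data | r = 5) = (5/10)(4/9)(3/8)(5/7)(2/6) = 0.019841; P(data | r = 6) = (4/10)(3/9)(2/8)(6/7)(1/6) = 0.0047619; P(data | r = 7) = (3/10)(2/9)(1/8)(7/7)(0/6) = 0; P(data | r = 9) = (1/10)(0/9) = 0.
Weighting by the prior gives 1/6 · 0.1 = 0.016667, 1/6 · 0.047619 = 0.0079365, 1/6 · 0.019841 = 0.0033069, 1/6 · 0.0047619 = 0.00079365, 1/6 · 0 = 0, 1/6 · 0 = 0; these sum to 0.028704.
By Bayes' rule, P(r = 4 | data) = (0.0079365) / (0.028704) = 0.2765.

0.2765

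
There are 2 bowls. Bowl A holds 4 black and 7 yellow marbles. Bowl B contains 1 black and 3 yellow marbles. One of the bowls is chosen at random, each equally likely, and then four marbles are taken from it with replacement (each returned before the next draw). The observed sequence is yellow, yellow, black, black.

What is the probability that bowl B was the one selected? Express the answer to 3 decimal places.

Compute the likelihood of the observed sequence for each case: P(data | bowl A) = (7/11)(7/11)(4/11)(4/11) = 0.053548; P(data | bowl B) = (3/4)(3/4)(1/4)(1/4) = 0.035156.
The prior-weighted likelihoods are 1/2 · 0.053548 = 0.026774, 1/2 · 0.035156 = 0.017578; summing to 0.044352.
By Bayes' rule, P(bowl B | data) = (0.017578) / (0.044352) = 0.39633.

0.396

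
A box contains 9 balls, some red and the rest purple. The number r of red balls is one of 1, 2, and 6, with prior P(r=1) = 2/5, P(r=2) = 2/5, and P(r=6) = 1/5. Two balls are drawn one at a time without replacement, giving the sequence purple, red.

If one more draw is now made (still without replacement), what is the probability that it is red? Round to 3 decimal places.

The likelihood of the observed sequence under each hypothesis: P(data | r = 1) = (8/9)(1/8) = 1/9; P(data | r = 2) = (7/9)(2/8) = 7/36; P(data | r = 6) = (3/9)(6/8) = 1/4.
Multiplying each by its prior: 2/5 · 1/9 = 2/45, 2/5 · 7/36 = 7/90, 1/5 · 1/4 = 1/20; summing to 31/180.
The posterior is then P(r = 1 | data) = 8/31, P(r = 2 | data) = 14/31, P(r = 6 | data) = 9/31.
So P(red next | data) = Σ P(red next | H) P(H | data) = (0)(8/31) + (1/7)(14/31) + (5/7)(9/31) = 59/217.

0.272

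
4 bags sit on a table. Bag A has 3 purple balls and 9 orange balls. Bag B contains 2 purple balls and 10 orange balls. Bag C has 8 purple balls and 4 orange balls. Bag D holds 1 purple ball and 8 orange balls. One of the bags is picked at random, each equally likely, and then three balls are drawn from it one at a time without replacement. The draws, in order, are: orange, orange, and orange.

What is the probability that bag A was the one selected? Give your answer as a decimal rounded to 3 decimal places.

0.237

For each hypothesis, P(data | H) works out to: P(data | bag A) = (9/12)(8/11)(7/10) = 21/55; P(data | bag B) = (10/12)(9/11)(8/10) = 6/11; P(data | bag C) = (4/12)(3/11)(2/10) = 1/55; P(data | bag D) = (8/9)(7/8)(6/7) = 2/3.
Weighting by the prior gives 1/4 · 21/55 = 21/220, 1/4 · 6/11 = 3/22, 1/4 · 1/55 = 1/220, 1/4 · 2/3 = 1/6; summing to 133/330.
So P(bag A | data) = (21/220) / (133/330) = 9/38.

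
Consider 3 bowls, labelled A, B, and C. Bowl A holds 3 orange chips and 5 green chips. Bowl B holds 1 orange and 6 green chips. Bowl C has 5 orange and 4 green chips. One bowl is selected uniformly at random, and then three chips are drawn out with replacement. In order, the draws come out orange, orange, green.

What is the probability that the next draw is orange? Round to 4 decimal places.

Under each hypothesis, the probability of the observed sequence is: P(data | bowl A) = (3/8)(3/8)(5/8) = 0.087891; P(data | bowl B) = (1/7)(1/7)(6/7) = 0.017493; P(data | bowl C) = (5/9)(5/9)(4/9) = 0.13717.
The prior-weighted likelihoods are 1/3 · 0.087891 = 0.029297, 1/3 · 0.017493 = 0.0058309, 1/3 · 0.13717 = 0.045725; summing to 0.080853.
Normalising, the posterior is P(bowl A | data) = 0.36235, P(bowl B | data) = 0.072118, P(bowl C | data) = 0.56553.
The predictive probability is P(orange next | data) = (3/8)(0.36235) + (1/7)(0.072118) + (5/9)(0.56553) = 0.46037.

0.4604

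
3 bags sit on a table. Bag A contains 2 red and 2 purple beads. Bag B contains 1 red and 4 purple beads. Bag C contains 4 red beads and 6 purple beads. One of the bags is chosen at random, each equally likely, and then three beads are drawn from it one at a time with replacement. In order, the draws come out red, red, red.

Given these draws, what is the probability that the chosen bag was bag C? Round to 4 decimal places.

0.3249

The likelihood of the observed sequence under each hypothesis: P(data | bag A) = (2/4)(2/4)(2/4) = 0.125; P(data | bag B) = (1/5)(1/5)(1/5) = 0.008; P(data | bag C) = (4/10)(4/10)(4/10) = 0.064.
Multiplying each by its prior: 1/3 · 0.125 = 0.041667, 1/3 · 0.008 = 0.0026667, 1/3 · 0.064 = 0.021333; with total 0.065667.
Therefore the posterior P(bag C | data) = (0.021333) / (0.065667) = 0.32487.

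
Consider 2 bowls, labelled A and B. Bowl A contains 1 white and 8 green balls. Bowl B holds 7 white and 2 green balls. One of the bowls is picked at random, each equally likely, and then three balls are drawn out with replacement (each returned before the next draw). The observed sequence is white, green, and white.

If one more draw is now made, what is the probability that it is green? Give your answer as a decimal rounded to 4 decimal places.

Compute the likelihood of the observed sequence for each case: P(data | bowl A) = (1/9)(8/9)(1/9) = 8/729; P(data | bowl B) = (7/9)(2/9)(7/9) = 98/729.
Weighting by the prior gives 1/2 · 8/729 = 4/729, 1/2 · 98/729 = 49/729; these sum to 53/729.
The posterior is then P(bowl A | data) = 4/53, P(bowl B | data) = 49/53.
So P(green next | data) = Σ P(green next | H) P(H | data) = (8/9)(4/53) + (2/9)(49/53) = 130/477.

0.2725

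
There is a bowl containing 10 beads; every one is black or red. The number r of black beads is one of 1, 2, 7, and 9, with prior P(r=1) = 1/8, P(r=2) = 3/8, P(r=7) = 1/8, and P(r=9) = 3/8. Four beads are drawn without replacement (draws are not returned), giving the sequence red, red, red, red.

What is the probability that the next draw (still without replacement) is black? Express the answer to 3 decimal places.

0.271

For each hypothesis, P(data | H) works out to: P(data | r = 1) = (9/10)(8/9)(7/8)(6/7) = 3/5; P(data | r = 2) = (8/10)(7/9)(6/8)(5/7) = 1/3; P(data | r = 7) = (3/10)(2/9)(1/8)(0/7) = 0; P(data | r = 9) = (1/10)(0/9) = 0.
Multiplying each by its prior: 1/8 · 3/5 = 3/40, 3/8 · 1/3 = 1/8, 1/8 · 0 = 0, 3/8 · 0 = 0; these sum to 1/5.
The posterior is then P(r = 1 | data) = 3/8, P(r = 2 | data) = 5/8, P(r = 7 | data) = 0, P(r = 9 | data) = 0.
Averaging over the posterior, P(black next | data) = (1/6)(3/8) + (1/3)(5/8) = 13/48.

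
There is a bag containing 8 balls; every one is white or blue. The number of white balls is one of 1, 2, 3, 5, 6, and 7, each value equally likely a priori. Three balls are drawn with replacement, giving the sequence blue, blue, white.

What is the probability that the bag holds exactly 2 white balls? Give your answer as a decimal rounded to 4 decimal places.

0.2647

Compute the likelihood of the observed sequence for each case: P(data | r = 1) = (7/8)(7/8)(1/8) = 0.095703; P(data | r = 2) = (6/8)(6/8)(2/8) = 0.14062; P(data | r = 3) = (5/8)(5/8)(3/8) = 0.14648; P(data | r = 5) = (3/8)(3/8)(5/8) = 0.087891; P(data | r = 6) = (2/8)(2/8)(6/8) = 0.046875; P(data | r = 7) = (1/8)(1/8)(7/8) = 0.013672.
The prior-weighted likelihoods are 1/6 · 0.095703 = 0.015951, 1/6 · 0.14062 = 0.023438, 1/6 · 0.14648 = 0.024414, 1/6 · 0.087891 = 0.014648, 1/6 · 0.046875 = 0.0078125, 1/6 · 0.013672 = 0.0022786; with total 0.088542.
Hence P(r = 2 | data) = (0.023438) / (0.088542) = 0.26471.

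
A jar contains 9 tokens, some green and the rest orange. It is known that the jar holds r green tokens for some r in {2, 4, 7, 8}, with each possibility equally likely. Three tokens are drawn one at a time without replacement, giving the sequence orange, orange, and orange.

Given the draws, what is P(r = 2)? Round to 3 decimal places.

0.778

Compute the likelihood of the observed sequence for each case: P(data | r = 2) = (7/9)(6/8)(5/7) = 5/12; P(data | r = 4) = (5/9)(4/8)(3/7) = 5/42; P(data | r = 7) = (2/9)(1/8)(0/7) = 0; P(data | r = 8) = (1/9)(0/8) = 0.
Weighting by the prior gives 1/4 · 5/12 = 5/48, 1/4 · 5/42 = 5/168, 1/4 · 0 = 0, 1/4 · 0 = 0; these sum to 15/112.
So P(r = 2 | data) = (5/48) / (15/112) = 7/9.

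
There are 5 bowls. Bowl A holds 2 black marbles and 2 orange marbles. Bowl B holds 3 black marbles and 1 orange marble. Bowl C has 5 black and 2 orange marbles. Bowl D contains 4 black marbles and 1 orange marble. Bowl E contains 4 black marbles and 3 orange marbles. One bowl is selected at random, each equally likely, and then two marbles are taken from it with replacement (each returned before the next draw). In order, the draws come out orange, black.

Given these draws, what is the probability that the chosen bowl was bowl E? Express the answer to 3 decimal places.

Compute the likelihood of the observed sequence for each case: P(data | bowl A) = (2/4)(2/4) = 0.25; P(data | bowl B) = (1/4)(3/4) = 0.1875; P(data | bowl C) = (2/7)(5/7) = 0.20408; P(data | bowl D) = (1/5)(4/5) = 0.16; P(data | bowl E) = (3/7)(4/7) = 0.2449.
Weighting by the prior gives 1/5 · 0.25 = 0.05, 1/5 · 0.1875 = 0.0375, 1/5 · 0.20408 = 0.040816, 1/5 · 0.16 = 0.032, 1/5 · 0.2449 = 0.04898; these sum to 0.2093.
Therefore the posterior P(bowl E | data) = (0.04898) / (0.2093) = 0.23402.

0.234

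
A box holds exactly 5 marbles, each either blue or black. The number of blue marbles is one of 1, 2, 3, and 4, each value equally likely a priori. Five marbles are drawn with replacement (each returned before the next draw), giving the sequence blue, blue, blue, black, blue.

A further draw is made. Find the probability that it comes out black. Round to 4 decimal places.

The likelihood of the observed sequence under each hypothesis: P(data | r = 1) = (1/5)(1/5)(1/5)(4/5)(1/5) = 0.00128; P(data | r = 2) = (2/5)(2/5)(2/5)(3/5)(2/5) = 0.01536; P(data | r = 3) = (3/5)(3/5)(3/5)(2/5)(3/5) = 0.05184; P(data | r = 4) = (4/5)(4/5)(4/5)(1/5)(4/5) = 0.08192.
Weighting by the prior gives 1/4 · 0.00128 = 0.00032, 1/4 · 0.01536 = 0.00384, 1/4 · 0.05184 = 0.01296, 1/4 · 0.08192 = 0.02048; these sum to 0.0376.
Dividing through by the total gives posterior P(r = 1 | data) = 0.0085106, P(r = 2 | data) = 0.10213, P(r = 3 | data) = 0.34468, P(r = 4 | data) = 0.54468.
So P(black next | data) = Σ P(black next | H) P(H | data) = (4/5)(0.0085106) + (3/5)(0.10213) + (2/5)(0.34468) + (1/5)(0.54468) = 0.31489.

0.3149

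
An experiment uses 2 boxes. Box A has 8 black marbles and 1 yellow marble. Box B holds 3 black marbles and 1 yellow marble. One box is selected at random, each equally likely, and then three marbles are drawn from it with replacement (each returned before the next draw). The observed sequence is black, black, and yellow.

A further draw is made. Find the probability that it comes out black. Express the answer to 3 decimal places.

Under each hypothesis, the probability of the observed sequence is: P(data | box A) = (8/9)(8/9)(1/9) = 0.087791; P(data | box B) = (3/4)(3/4)(1/4) = 0.14062.
Multiplying each by its prior: 1/2 · 0.087791 = 0.043896, 1/2 · 0.14062 = 0.070312; summing to 0.11421.
The posterior is then P(box A | data) = 0.38435, P(box B | data) = 0.61565.
Averaging over the posterior, P(black next | data) = (8/9)(0.38435) + (3/4)(0.61565) = 0.80338.

0.803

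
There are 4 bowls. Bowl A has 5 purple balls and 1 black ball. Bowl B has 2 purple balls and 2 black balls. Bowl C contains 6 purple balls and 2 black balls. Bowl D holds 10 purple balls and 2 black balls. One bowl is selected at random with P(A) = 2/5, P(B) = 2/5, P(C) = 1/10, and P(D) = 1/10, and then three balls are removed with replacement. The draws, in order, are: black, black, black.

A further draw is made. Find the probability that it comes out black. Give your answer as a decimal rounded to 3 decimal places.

0.478

Under each hypothesis, the probability of the observed sequence is: P(data | bowl A) = (1/6)(1/6)(1/6) = 0.0046296; P(data | bowl B) = (2/4)(2/4)(2/4) = 0.125; P(data | bowl C) = (2/8)(2/8)(2/8) = 0.015625; P(data | bowl D) = (2/12)(2/12)(2/12) = 0.0046296.
Weighting by the prior gives 2/5 · 0.0046296 = 0.0018519, 2/5 · 0.125 = 0.05, 1/10 · 0.015625 = 0.0015625, 1/10 · 0.0046296 = 0.00046296; with total 0.053877.
Normalising, the posterior is P(bowl A | data) = 0.034372, P(bowl B | data) = 0.92803, P(bowl C | data) = 0.029001, P(bowl D | data) = 0.0085929.
So P(black next | data) = Σ P(black next | H) P(H | data) = (1/6)(0.034372) + (1/2)(0.92803) + (1/4)(0.029001) + (1/6)(0.0085929) = 0.47843.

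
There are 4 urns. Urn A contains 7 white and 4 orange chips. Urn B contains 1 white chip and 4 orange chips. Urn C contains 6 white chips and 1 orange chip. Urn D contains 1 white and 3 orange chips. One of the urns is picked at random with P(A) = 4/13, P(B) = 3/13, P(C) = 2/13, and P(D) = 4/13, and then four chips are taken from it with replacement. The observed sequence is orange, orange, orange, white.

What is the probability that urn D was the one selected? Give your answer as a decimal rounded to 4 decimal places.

0.4926

For each hypothesis, P(data | H) works out to: P(data | urn A) = (4/11)(4/11)(4/11)(7/11) = 0.030599; P(data | urn B) = (4/5)(4/5)(4/5)(1/5) = 0.1024; P(data | urn C) = (1/7)(1/7)(1/7)(6/7) = 0.002499; P(data | urn D) = (3/4)(3/4)(3/4)(1/4) = 0.10547.
The prior-weighted likelihoods are 4/13 · 0.030599 = 0.0094151, 3/13 · 0.1024 = 0.023631, 2/13 · 0.002499 = 0.00038446, 4/13 · 0.10547 = 0.032452; summing to 0.065882.
By Bayes' rule, P(urn D | data) = (0.032452) / (0.065882) = 0.49257.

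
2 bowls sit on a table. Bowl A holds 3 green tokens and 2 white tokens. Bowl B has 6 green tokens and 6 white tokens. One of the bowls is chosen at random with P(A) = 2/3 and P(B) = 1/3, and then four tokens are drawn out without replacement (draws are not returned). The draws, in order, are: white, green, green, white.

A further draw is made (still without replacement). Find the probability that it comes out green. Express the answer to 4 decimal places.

0.8626

Under each hypothesis, the probability of the observed sequence is: P(data | bowl A) = (2/5)(3/4)(2/3)(1/2) = 1/10; P(data | bowl B) = (6/12)(6/11)(5/10)(5/9) = 5/66.
Multiplying each by its prior: 2/3 · 1/10 = 1/15, 1/3 · 5/66 = 5/198; these sum to 91/990.
The posterior is then P(bowl A | data) = 66/91, P(bowl B | data) = 25/91.
Averaging over the posterior, P(green next | data) = (1)(66/91) + (1/2)(25/91) = 157/182.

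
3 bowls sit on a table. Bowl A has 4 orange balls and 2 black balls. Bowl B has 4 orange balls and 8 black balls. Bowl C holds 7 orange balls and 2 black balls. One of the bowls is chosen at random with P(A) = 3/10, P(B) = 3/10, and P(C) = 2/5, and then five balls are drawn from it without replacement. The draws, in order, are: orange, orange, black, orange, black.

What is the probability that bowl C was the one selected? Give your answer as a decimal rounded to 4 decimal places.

0.3143

The likelihood of the observed sequence under each hypothesis: P(data | bowl A) = (4/6)(3/5)(2/4)(2/3)(1/2) = 0.066667; P(data | bowl B) = (4/12)(3/11)(8/10)(2/9)(7/8) = 0.014141; P(data | bowl C) = (7/9)(6/8)(2/7)(5/6)(1/5) = 0.027778.
Weighting by the prior gives 3/10 · 0.066667 = 0.02, 3/10 · 0.014141 = 0.0042424, 2/5 · 0.027778 = 0.011111; with total 0.035354.
By Bayes' rule, P(bowl C | data) = (0.011111) / (0.035354) = 0.31429.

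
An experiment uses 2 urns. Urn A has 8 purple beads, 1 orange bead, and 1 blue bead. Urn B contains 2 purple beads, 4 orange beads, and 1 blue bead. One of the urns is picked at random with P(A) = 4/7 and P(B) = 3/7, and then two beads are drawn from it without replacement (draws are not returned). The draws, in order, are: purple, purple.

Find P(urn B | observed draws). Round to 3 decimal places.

0.054

Compute the likelihood of the observed sequence for each case: P(data | urn A) = (8/10)(7/9) = 0.62222; P(data | urn B) = (2/7)(1/6) = 0.047619.
The prior-weighted likelihoods are 4/7 · 0.62222 = 0.35556, 3/7 · 0.047619 = 0.020408; with total 0.37596.
Therefore the posterior P(urn B | data) = (0.020408) / (0.37596) = 0.054282.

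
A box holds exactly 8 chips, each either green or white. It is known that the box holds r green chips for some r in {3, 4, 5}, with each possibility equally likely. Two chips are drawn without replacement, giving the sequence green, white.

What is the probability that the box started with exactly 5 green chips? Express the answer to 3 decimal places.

For each hypothesis, P(data | H) works out to: P(data | r = 3) = (3/8)(5/7) = 15/56; P(data | r = 4) = (4/8)(4/7) = 2/7; P(data | r = 5) = (5/8)(3/7) = 15/56.
Multiplying each by its prior: 1/3 · 15/56 = 5/56, 1/3 · 2/7 = 2/21, 1/3 · 15/56 = 5/56; these sum to 23/84.
Therefore the posterior P(r = 5 | data) = (5/56) / (23/84) = 15/46.

0.326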